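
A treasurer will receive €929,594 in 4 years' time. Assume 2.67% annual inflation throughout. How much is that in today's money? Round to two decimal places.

€836,602.32

Price-level factor over 4 years: (1 + 2.67%)^4 ≈ 1.1111539849.
Purchasing power today: €929,594 divided by that factor.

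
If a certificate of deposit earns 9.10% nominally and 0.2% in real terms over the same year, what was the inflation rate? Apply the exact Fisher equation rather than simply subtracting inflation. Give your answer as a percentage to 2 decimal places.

From (1+r_nom) = (1+r_real)(1+π), we get 1+π = (1 + 9.10%)/(1 + 0.2%) = 1.0910/1.002 ≈ 1.08882.
So π ≈ 8.8822%.

8.88%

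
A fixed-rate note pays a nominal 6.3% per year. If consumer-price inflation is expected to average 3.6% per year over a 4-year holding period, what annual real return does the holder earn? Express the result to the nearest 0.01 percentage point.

With constant rates the annual real return is the same each year: (1+6.3%)/(1+3.6%) − 1 = 0.02606.

2.61%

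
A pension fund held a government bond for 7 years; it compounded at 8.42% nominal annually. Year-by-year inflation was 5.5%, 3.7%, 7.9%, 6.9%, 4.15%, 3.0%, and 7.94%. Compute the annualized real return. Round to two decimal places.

Cumulative inflation factor: 1.055 × 1.037 × 1.079 × 1.069 × 1.0415 × 1.030 × 1.0794 ≈ 1.46120.
Nominal growth factor: 1.76103. Real growth factor = 1.76103 / 1.46120 ≈ 1.20519.
Annualized: 1.20519^(1/7) − 1 ≈ 0.02702.

2.70%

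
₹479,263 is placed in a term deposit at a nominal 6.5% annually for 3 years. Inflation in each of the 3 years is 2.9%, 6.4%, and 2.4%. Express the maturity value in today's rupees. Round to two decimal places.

Nominal value at maturity: ₹479,263 × (1 + 6.5%)^3 ≈ ₹578,925.56.
Price-level factor over 3 years: 1.029 × 1.064 × 1.024 = 1.121132544.
Dividing the nominal maturity value by the price-level factor gives the value in today's money.

₹516,375.66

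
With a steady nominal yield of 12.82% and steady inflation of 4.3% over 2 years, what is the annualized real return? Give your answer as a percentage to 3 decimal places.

With constant rates the annual real return is the same each year: (1+12.82%)/(1+4.3%) − 1 = 0.08169.

8.169%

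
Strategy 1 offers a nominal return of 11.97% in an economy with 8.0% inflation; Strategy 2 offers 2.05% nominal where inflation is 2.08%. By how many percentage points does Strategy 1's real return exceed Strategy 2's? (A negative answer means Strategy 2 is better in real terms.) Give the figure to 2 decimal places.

3.71

Strategy 1 real return: 1.1197/1.080 − 1 = 3.676%.
Strategy 2 real return: 1.0205/1.0208 − 1 = -0.029%.
Difference: 3.676 − (-0.029) = 3.705 pp.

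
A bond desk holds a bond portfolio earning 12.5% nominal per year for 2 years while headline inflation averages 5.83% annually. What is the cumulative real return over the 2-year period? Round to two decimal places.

13.00%

The annual real rate is (1+12.5%)/(1+5.83%) − 1 = 6.3026%.
Compounded over 2 years: (1 + 0.063026)^2 − 1 ≈ 0.13002.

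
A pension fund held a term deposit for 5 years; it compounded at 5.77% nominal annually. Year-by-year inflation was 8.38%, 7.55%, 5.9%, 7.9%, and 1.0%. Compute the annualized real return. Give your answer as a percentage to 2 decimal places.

Cumulative inflation factor: 1.0838 × 1.0755 × 1.059 × 1.079 × 1.010 ≈ 1.34524.
Nominal growth factor: 1.32377. Real growth factor = 1.32377 / 1.34524 ≈ 0.98404.
Annualized: 0.98404^(1/5) − 1 ≈ -0.00321.

-0.32%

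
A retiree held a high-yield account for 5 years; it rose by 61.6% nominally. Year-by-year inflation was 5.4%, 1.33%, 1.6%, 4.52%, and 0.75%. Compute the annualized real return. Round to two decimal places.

7.18%

Cumulative inflation factor: 1.054 × 1.0133 × 1.016 × 1.0452 × 1.0075 ≈ 1.14266.
Nominal growth factor: 1.61600. Real growth factor = 1.61600 / 1.14266 ≈ 1.41424.
Annualized: 1.41424^(1/5) − 1 ≈ 0.07178.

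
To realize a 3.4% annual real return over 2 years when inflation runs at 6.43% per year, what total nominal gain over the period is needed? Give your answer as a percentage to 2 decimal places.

Required annual nominal rate: (1+3.4%)(1+6.43%) − 1 = 10.04862%.
Cumulative over 2 years: (1 + 0.1004862)^2 − 1 ≈ 0.21107.

21.11%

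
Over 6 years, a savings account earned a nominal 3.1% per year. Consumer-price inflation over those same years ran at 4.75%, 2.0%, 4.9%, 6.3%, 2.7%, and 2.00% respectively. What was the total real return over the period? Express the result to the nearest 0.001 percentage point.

Cumulative inflation factor: 1.0475 × 1.020 × 1.049 × 1.063 × 1.027 × 1.0200 ≈ 1.24805.
Nominal growth factor: 1.20102. Real growth factor = 1.20102 / 1.24805 ≈ 0.96232.
Total real return ≈ -3.7682%.

-3.768%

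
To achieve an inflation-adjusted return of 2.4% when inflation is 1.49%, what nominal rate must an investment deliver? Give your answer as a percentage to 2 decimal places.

3.93%

By the Fisher equation, 1 + r_nom = (1 + 2.4%)(1 + 1.49%) = 1.024 × 1.0149 = 1.0392576.
So r_nom = 3.92576%.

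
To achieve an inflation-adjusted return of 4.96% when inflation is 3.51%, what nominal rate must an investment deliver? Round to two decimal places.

8.64%

By the Fisher equation, 1 + r_nom = (1 + 4.96%)(1 + 3.51%) = 1.0496 × 1.0351 = 1.08644096.
So r_nom = 8.644096%.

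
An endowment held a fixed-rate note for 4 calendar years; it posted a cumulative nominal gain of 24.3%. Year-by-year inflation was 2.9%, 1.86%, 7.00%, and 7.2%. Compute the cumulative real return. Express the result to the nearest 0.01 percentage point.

3.39%

Cumulative inflation factor: 1.029 × 1.0186 × 1.0700 × 1.072 ≈ 1.20226.
Nominal growth factor: 1.24300. Real growth factor = 1.24300 / 1.20226 ≈ 1.03389.
Total real return ≈ 3.3888%.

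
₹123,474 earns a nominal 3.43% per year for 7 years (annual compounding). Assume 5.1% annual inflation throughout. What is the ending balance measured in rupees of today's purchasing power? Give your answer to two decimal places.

Nominal value at maturity: ₹123,474 × (1 + 3.43%)^7 ≈ ₹156,351.19.
Price-level factor over 7 years: (1 + 5.1%)^7 ≈ 1.4165079366.
Dividing the nominal maturity value by the price-level factor gives the value in today's money.

₹110,377.91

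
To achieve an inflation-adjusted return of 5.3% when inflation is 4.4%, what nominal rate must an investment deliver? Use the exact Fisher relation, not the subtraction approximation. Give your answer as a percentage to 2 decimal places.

By the Fisher equation, 1 + r_nom = (1 + 5.3%)(1 + 4.4%) = 1.053 × 1.044 = 1.099332.
So r_nom = 9.9332%.

9.93%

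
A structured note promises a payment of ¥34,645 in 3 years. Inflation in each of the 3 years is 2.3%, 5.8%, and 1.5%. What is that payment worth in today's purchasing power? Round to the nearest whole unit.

Price-level factor over 3 years: 1.023 × 1.058 × 1.015 = 1.09856901.
Purchasing power today: ¥34,645 divided by that factor.

¥31,536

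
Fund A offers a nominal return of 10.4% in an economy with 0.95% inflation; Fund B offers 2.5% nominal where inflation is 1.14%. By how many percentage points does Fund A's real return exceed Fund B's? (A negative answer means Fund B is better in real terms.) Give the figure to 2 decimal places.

8.02

Fund A real return: 1.104/1.0095 − 1 = 9.361%.
Fund B real return: 1.025/1.0114 − 1 = 1.345%.
Difference: 9.361 − 1.345 = 8.016 pp.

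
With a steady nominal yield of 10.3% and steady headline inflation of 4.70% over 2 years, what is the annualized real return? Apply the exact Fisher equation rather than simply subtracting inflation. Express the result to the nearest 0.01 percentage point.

With constant rates the annual real return is the same each year: (1+10.3%)/(1+4.70%) − 1 = 0.05349.

5.35%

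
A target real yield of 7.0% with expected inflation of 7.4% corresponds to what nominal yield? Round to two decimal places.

By the Fisher equation, 1 + r_nom = (1 + 7.0%)(1 + 7.4%) = 1.070 × 1.074 = 1.14918.
So r_nom = 14.918%.

14.92%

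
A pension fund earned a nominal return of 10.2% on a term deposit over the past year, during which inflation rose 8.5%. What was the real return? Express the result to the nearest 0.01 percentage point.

1.57%

Real return via the Fisher equation: (1 + 10.2%)/(1 + 8.5%) − 1 = 1.102/1.085 − 1 ≈ 0.01567.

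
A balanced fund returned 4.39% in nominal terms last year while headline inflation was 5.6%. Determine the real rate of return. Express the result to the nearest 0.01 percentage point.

-1.15%

Real return via the Fisher equation: (1 + 4.39%)/(1 + 5.6%) − 1 = 1.0439/1.056 − 1 ≈ -0.01146.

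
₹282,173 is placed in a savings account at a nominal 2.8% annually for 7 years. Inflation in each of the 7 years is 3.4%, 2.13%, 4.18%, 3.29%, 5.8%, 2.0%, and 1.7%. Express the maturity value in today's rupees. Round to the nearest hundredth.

Nominal value at maturity: ₹282,173 × (1 + 2.8%)^7 ≈ ₹342,347.58.
Price-level factor over 7 years: 1.034 × 1.0213 × 1.0418 × 1.0329 × 1.058 × 1.020 × 1.017 ≈ 1.2471632170.
The maturity value deflated by that factor is the answer in today's purchasing power.

₹274,501.02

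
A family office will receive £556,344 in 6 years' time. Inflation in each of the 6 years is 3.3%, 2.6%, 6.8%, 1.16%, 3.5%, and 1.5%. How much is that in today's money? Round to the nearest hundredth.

Price-level factor over 6 years: 1.033 × 1.026 × 1.068 × 1.0116 × 1.035 × 1.015 ≈ 1.2029128043.
Purchasing power today: £556,344 divided by that factor.

£462,497.36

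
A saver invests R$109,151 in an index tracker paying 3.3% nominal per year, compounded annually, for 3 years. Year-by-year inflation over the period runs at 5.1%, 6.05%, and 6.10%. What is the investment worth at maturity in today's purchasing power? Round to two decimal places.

R$101,741.92

Nominal value at maturity: R$109,151 × (1 + 3.3%)^3 ≈ R$120,317.47.
Price-level factor over 3 years: 1.051 × 1.0605 × 1.0610 = 1.1825752155.
Dividing the nominal maturity value by the price-level factor gives the value in today's money.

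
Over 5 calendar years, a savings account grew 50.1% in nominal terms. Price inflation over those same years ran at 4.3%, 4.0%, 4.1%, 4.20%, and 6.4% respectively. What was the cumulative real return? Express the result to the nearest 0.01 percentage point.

19.90%

Cumulative inflation factor: 1.043 × 1.040 × 1.041 × 1.0420 × 1.064 ≈ 1.25192.
Nominal growth factor: 1.50100. Real growth factor = 1.50100 / 1.25192 ≈ 1.19896.
Total real return ≈ 19.8955%.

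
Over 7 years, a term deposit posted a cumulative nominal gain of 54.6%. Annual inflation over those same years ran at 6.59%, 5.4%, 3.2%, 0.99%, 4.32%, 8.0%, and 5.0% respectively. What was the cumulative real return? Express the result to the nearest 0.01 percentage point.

11.61%

Cumulative inflation factor: 1.0659 × 1.054 × 1.032 × 1.0099 × 1.0432 × 1.080 × 1.050 ≈ 1.38515.
Nominal growth factor: 1.54600. Real growth factor = 1.54600 / 1.38515 ≈ 1.11613.
Total real return ≈ 11.6127%.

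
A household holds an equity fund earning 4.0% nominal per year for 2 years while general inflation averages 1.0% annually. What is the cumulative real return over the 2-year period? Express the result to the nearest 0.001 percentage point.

6.029%

The annual real rate is (1+4.0%)/(1+1.0%) − 1 = 2.9703%.
Compounded over 2 years: (1 + 0.029703)^2 − 1 ≈ 0.06029.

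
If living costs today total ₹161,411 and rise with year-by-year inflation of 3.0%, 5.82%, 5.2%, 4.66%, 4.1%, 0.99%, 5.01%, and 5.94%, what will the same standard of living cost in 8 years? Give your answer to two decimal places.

₹226,544.91

Cumulative price-level factor: 1.030 × 1.0582 × 1.052 × 1.0466 × 1.041 × 1.0099 × 1.0501 × 1.0594 ≈ 1.4035283225.
Multiplying ₹161,411 by the price-level factor gives the future nominal sum.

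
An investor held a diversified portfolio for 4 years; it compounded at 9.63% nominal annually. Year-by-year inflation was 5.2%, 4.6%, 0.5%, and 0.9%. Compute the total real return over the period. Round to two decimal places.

29.45%

Cumulative inflation factor: 1.052 × 1.046 × 1.005 × 1.009 ≈ 1.11585.
Nominal growth factor: 1.44450. Real growth factor = 1.44450 / 1.11585 ≈ 1.29453.
Total real return ≈ 29.4533%.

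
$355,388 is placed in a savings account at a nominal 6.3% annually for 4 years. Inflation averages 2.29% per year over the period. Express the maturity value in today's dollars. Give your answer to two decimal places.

$414,479.55

Nominal value at maturity: $355,388 × (1 + 6.3%)^4 ≈ $453,770.04.
Price-level factor over 4 years: (1 + 2.29%)^4 ≈ 1.0947947710.
The maturity value deflated by that factor is the answer in today's purchasing power.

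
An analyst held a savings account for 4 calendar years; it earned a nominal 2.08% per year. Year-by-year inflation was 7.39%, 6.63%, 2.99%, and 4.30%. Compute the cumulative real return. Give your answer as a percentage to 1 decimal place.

Cumulative inflation factor: 1.0739 × 1.0663 × 1.0299 × 1.0430 ≈ 1.23005.
Nominal growth factor: 1.08583. Real growth factor = 1.08583 / 1.23005 ≈ 0.88275.
Total real return ≈ -11.7245%.

-11.7%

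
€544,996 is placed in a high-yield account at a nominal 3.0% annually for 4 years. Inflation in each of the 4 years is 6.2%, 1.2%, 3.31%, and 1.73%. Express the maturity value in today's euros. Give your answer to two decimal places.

€543,057.45

Nominal value at maturity: €544,996 × (1 + 3.0%)^4 ≈ €613,397.80.
Price-level factor over 4 years: 1.062 × 1.012 × 1.0331 × 1.0173 ≈ 1.1295265283.
The maturity value deflated by that factor is the answer in today's purchasing power.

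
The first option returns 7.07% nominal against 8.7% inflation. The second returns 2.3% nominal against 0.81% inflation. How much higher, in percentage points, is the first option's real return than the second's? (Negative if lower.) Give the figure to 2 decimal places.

-2.98

The first option real return: 1.0707/1.087 − 1 = -1.500%.
The second real return: 1.023/1.0081 − 1 = 1.478%.
Difference: -1.500 − 1.478 = -2.978 pp.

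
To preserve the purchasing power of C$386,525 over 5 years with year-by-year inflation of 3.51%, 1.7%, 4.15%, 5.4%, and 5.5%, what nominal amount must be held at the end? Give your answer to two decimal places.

Cumulative price-level factor: 1.0351 × 1.017 × 1.0415 × 1.054 × 1.055 ≈ 1.2191456862.
Multiplying C$386,525 by the price-level factor gives the future nominal sum.

C$471,230.29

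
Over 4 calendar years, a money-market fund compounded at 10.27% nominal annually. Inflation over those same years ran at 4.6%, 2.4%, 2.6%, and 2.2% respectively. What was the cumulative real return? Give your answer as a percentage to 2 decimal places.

Cumulative inflation factor: 1.046 × 1.024 × 1.026 × 1.022 ≈ 1.12313.
Nominal growth factor: 1.47853. Real growth factor = 1.47853 / 1.12313 ≈ 1.31644.
Total real return ≈ 31.6436%.

31.64%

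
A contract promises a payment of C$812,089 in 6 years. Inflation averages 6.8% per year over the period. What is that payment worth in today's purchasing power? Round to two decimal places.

C$547,237.83

Price-level factor over 6 years: (1 + 6.8%)^6 ≈ 1.4839781831.
Purchasing power today: C$812,089 divided by that factor.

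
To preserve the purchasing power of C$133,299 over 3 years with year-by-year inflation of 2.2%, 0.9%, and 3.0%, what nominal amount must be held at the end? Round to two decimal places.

Cumulative price-level factor: 1.022 × 1.009 × 1.030 = 1.06213394.
Multiplying C$133,299 by the price-level factor gives the future nominal sum.

C$141,581.39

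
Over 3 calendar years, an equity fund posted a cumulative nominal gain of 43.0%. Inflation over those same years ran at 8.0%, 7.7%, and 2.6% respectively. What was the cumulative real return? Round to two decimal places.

19.83%

Cumulative inflation factor: 1.080 × 1.077 × 1.026 ≈ 1.19340.
Nominal growth factor: 1.43000. Real growth factor = 1.43000 / 1.19340 ≈ 1.19825.
Total real return ≈ 19.8255%.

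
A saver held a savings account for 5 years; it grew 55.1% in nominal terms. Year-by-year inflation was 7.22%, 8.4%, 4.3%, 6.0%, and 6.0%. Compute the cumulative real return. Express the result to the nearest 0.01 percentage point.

Cumulative inflation factor: 1.0722 × 1.084 × 1.043 × 1.060 × 1.060 ≈ 1.36208.
Nominal growth factor: 1.55100. Real growth factor = 1.55100 / 1.36208 ≈ 1.13870.
Total real return ≈ 13.8704%.

13.87%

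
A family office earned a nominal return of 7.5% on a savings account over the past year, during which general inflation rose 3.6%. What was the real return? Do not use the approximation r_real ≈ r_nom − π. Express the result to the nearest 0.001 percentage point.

3.764%

Real return via the Fisher equation: (1 + 7.5%)/(1 + 3.6%) − 1 = 1.075/1.036 − 1 ≈ 0.03764.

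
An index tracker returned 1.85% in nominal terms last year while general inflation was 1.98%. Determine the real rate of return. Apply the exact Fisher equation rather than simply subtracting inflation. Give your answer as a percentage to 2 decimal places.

Real return via the Fisher equation: (1 + 1.85%)/(1 + 1.98%) − 1 = 1.0185/1.0198 − 1 ≈ -0.00127.

-0.13%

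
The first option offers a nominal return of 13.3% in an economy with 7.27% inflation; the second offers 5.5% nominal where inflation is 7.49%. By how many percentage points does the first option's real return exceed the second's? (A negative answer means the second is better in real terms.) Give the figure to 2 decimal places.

7.47

The first option real return: 1.133/1.0727 − 1 = 5.621%.
The second real return: 1.055/1.0749 − 1 = -1.851%.
Difference: 5.621 − (-1.851) = 7.472 pp.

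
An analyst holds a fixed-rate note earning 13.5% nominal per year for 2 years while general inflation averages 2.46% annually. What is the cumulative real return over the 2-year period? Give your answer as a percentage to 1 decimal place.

The annual real rate is (1+13.5%)/(1+2.46%) − 1 = 10.7749%.
Compounded over 2 years: (1 + 0.107749)^2 − 1 ≈ 0.22711.

22.7%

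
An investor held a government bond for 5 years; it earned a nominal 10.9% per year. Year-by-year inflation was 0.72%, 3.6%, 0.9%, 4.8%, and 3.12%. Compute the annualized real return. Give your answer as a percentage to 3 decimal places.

8.073%

Cumulative inflation factor: 1.0072 × 1.036 × 1.009 × 1.048 × 1.0312 ≈ 1.13781.
Nominal growth factor: 1.67748. Real growth factor = 1.67748 / 1.13781 ≈ 1.47430.
Annualized: 1.47430^(1/5) − 1 ≈ 0.08073.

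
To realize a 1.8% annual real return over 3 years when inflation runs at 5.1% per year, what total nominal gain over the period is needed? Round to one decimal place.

Required annual nominal rate: (1+1.8%)(1+5.1%) − 1 = 6.9918%.
Cumulative over 3 years: (1 + 0.069918)^3 − 1 ≈ 0.22476.

22.5%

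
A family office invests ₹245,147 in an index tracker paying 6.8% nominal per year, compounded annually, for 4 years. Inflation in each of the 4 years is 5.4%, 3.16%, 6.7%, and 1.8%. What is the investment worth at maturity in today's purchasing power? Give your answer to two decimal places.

Nominal value at maturity: ₹245,147 × (1 + 6.8%)^4 ≈ ₹318,941.91.
Price-level factor over 4 years: 1.054 × 1.0316 × 1.067 × 1.018 ≈ 1.1810387355.
The maturity value deflated by that factor is the answer in today's purchasing power.

₹270,052.03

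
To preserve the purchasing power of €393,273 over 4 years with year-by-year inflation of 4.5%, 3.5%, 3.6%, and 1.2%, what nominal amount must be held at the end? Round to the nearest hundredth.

Cumulative price-level factor: 1.045 × 1.035 × 1.036 × 1.012 = 1.1339578404.
The nominal amount required is €393,273 scaled up by that factor.

€445,955.00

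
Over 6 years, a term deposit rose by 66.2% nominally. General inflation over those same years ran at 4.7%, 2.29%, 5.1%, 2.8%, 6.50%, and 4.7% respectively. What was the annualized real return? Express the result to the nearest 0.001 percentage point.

Cumulative inflation factor: 1.047 × 1.0229 × 1.051 × 1.028 × 1.0650 × 1.047 ≈ 1.29024.
Nominal growth factor: 1.66200. Real growth factor = 1.66200 / 1.29024 ≈ 1.28813.
Annualized: 1.28813^(1/6) − 1 ≈ 0.04310.

4.310%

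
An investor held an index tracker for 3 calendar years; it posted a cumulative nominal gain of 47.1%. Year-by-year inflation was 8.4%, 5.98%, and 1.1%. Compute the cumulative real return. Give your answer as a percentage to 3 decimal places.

Cumulative inflation factor: 1.084 × 1.0598 × 1.011 ≈ 1.16146.
Nominal growth factor: 1.47100. Real growth factor = 1.47100 / 1.16146 ≈ 1.26651.
Total real return ≈ 26.6509%.

26.651%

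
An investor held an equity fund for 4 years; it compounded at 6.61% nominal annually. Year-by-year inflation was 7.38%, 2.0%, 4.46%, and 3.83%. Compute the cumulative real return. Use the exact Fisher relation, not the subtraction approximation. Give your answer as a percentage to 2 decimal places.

Cumulative inflation factor: 1.0738 × 1.020 × 1.0446 × 1.0383 ≈ 1.18795.
Nominal growth factor: 1.29179. Real growth factor = 1.29179 / 1.18795 ≈ 1.08742.
Total real return ≈ 8.7415%.

8.74%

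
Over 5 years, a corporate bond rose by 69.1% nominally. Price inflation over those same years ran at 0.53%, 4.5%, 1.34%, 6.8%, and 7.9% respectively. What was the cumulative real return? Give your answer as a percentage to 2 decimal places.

37.83%

Cumulative inflation factor: 1.0053 × 1.045 × 1.0134 × 1.068 × 1.079 ≈ 1.22683.
Nominal growth factor: 1.69100. Real growth factor = 1.69100 / 1.22683 ≈ 1.37835.
Total real return ≈ 37.8345%.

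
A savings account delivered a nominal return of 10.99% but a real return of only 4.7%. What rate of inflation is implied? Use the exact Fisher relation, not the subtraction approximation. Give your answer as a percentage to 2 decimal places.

From (1+r_nom) = (1+r_real)(1+π), we get 1+π = (1 + 10.99%)/(1 + 4.7%) = 1.1099/1.047 ≈ 1.06008.
So π ≈ 6.0076%.

6.01%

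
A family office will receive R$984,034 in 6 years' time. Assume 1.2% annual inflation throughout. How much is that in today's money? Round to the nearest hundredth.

R$916,066.56

Price-level factor over 6 years: (1 + 1.2%)^6 ≈ 1.0741948725.
Purchasing power today: R$984,034 divided by that factor.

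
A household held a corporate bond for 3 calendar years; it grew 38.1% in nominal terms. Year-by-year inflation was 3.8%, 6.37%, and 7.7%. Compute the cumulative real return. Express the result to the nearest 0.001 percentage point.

Cumulative inflation factor: 1.038 × 1.0637 × 1.077 ≈ 1.18914.
Nominal growth factor: 1.38100. Real growth factor = 1.38100 / 1.18914 ≈ 1.16135.
Total real return ≈ 16.1346%.

16.135%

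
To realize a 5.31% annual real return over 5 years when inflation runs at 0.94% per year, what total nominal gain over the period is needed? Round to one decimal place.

Required annual nominal rate: (1+5.31%)(1+0.94%) − 1 = 6.299914%.
Cumulative over 5 years: (1 + 0.06299914)^5 − 1 ≈ 0.35726.

35.7%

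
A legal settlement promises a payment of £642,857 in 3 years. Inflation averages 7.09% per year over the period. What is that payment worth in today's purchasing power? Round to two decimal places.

Price-level factor over 3 years: (1 + 7.09%)^3 ≈ 1.2281368308.
Purchasing power today: £642,857 divided by that factor.

£523,440.86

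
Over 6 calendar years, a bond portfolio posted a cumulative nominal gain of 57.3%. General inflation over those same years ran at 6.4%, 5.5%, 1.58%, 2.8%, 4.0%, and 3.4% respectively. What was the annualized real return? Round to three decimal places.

3.760%

Cumulative inflation factor: 1.064 × 1.055 × 1.0158 × 1.028 × 1.040 × 1.034 ≈ 1.26052.
Nominal growth factor: 1.57300. Real growth factor = 1.57300 / 1.26052 ≈ 1.24790.
Annualized: 1.24790^(1/6) − 1 ≈ 0.03760.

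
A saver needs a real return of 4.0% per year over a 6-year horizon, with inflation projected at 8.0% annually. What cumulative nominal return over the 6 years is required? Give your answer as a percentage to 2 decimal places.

100.79%

Required annual nominal rate: (1+4.0%)(1+8.0%) − 1 = 12.32%.
Cumulative over 6 years: (1 + 0.1232)^6 − 1 ≈ 1.00790.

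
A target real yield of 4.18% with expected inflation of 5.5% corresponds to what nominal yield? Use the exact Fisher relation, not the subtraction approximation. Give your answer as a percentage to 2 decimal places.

By the Fisher equation, 1 + r_nom = (1 + 4.18%)(1 + 5.5%) = 1.0418 × 1.055 = 1.099099.
So r_nom = 9.9099%.

9.91%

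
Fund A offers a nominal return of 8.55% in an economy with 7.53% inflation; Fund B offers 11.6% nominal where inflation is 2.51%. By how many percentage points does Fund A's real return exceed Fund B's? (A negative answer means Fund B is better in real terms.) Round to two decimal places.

-7.92

Fund A real return: 1.0855/1.0753 − 1 = 0.949%.
Fund B real return: 1.116/1.0251 − 1 = 8.867%.
Difference: 0.949 − 8.867 = -7.918 pp.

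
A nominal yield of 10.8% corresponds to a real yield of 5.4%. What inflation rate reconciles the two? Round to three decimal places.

5.123%

From (1+r_nom) = (1+r_real)(1+π), we get 1+π = (1 + 10.8%)/(1 + 5.4%) = 1.108/1.054 ≈ 1.05123.
So π ≈ 5.1233%.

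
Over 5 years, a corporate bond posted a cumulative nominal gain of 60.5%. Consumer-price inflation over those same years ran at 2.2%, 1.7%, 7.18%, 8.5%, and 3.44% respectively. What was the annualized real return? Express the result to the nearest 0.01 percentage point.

5.12%

Cumulative inflation factor: 1.022 × 1.017 × 1.0718 × 1.085 × 1.0344 ≈ 1.25027.
Nominal growth factor: 1.60500. Real growth factor = 1.60500 / 1.25027 ≈ 1.28372.
Annualized: 1.28372^(1/5) − 1 ≈ 0.05122.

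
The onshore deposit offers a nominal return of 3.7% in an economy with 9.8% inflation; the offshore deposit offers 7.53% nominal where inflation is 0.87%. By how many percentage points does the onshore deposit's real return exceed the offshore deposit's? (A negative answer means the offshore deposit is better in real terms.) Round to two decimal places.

-12.16

The onshore deposit real return: 1.037/1.098 − 1 = -5.556%.
The offshore deposit real return: 1.0753/1.0087 − 1 = 6.603%.
Difference: -5.556 − 6.603 = -12.159 pp.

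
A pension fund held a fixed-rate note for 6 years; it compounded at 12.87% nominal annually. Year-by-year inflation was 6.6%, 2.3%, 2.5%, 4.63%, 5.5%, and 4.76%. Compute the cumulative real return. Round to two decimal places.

59.96%

Cumulative inflation factor: 1.066 × 1.023 × 1.025 × 1.0463 × 1.055 × 1.0476 ≈ 1.29259.
Nominal growth factor: 2.06762. Real growth factor = 2.06762 / 1.29259 ≈ 1.59960.
Total real return ≈ 59.9596%.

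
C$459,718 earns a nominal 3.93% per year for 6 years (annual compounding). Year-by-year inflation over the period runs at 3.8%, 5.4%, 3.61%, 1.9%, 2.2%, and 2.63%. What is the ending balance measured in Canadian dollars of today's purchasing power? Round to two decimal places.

C$478,187.29

Nominal value at maturity: C$459,718 × (1 + 3.93%)^6 ≈ C$579,344.75.
Price-level factor over 6 years: 1.038 × 1.054 × 1.0361 × 1.019 × 1.022 × 1.0263 ≈ 1.2115435973.
Dividing the nominal maturity value by the price-level factor gives the value in today's money.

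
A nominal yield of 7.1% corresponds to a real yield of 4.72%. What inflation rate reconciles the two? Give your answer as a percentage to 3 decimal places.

2.273%

From (1+r_nom) = (1+r_real)(1+π), we get 1+π = (1 + 7.1%)/(1 + 4.72%) = 1.071/1.0472 ≈ 1.02273.
So π ≈ 2.2727%.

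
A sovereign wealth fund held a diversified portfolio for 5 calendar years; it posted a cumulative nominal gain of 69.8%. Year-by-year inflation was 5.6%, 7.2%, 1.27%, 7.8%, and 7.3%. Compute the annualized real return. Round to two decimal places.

Cumulative inflation factor: 1.056 × 1.072 × 1.0127 × 1.078 × 1.073 ≈ 1.32604.
Nominal growth factor: 1.69800. Real growth factor = 1.69800 / 1.32604 ≈ 1.28050.
Annualized: 1.28050^(1/5) − 1 ≈ 0.05069.

5.07%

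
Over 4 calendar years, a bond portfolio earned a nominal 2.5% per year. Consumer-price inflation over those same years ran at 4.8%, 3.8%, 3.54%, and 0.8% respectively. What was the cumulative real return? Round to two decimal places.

Cumulative inflation factor: 1.048 × 1.038 × 1.0354 × 1.008 ≈ 1.13534.
Nominal growth factor: 1.10381. Real growth factor = 1.10381 / 1.13534 ≈ 0.97223.
Total real return ≈ -2.7772%.

-2.78%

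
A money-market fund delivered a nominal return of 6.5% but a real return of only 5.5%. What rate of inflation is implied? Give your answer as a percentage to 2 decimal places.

0.95%

From (1+r_nom) = (1+r_real)(1+π), we get 1+π = (1 + 6.5%)/(1 + 5.5%) = 1.065/1.055 ≈ 1.00948.
So π ≈ 0.9479%.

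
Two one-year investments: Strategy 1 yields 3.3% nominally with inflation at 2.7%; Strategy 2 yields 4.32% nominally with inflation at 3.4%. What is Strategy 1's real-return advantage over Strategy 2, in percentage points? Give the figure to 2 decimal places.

-0.31

Strategy 1 real return: 1.033/1.027 − 1 = 0.584%.
Strategy 2 real return: 1.0432/1.034 − 1 = 0.890%.
Difference: 0.584 − 0.890 = -0.306 pp.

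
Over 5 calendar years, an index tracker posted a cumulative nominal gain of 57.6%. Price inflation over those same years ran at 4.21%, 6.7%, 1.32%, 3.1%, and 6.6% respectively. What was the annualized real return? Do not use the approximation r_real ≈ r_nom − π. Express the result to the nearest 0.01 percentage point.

4.94%

Cumulative inflation factor: 1.0421 × 1.067 × 1.0132 × 1.031 × 1.066 ≈ 1.23818.
Nominal growth factor: 1.57600. Real growth factor = 1.57600 / 1.23818 ≈ 1.27283.
Annualized: 1.27283^(1/5) − 1 ≈ 0.04943.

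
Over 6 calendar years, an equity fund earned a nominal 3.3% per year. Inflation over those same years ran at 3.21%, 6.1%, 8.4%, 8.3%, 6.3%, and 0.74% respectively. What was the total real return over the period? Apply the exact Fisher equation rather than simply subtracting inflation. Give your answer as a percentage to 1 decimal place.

-11.7%

Cumulative inflation factor: 1.0321 × 1.061 × 1.084 × 1.083 × 1.063 × 1.0074 ≈ 1.37667.
Nominal growth factor: 1.21507. Real growth factor = 1.21507 / 1.37667 ≈ 0.88262.
Total real return ≈ -11.7384%.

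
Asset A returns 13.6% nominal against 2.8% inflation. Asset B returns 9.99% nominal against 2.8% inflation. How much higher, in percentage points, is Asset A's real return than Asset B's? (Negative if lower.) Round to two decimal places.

3.51

Asset A real return: 1.136/1.028 − 1 = 10.506%.
Asset B real return: 1.0999/1.028 − 1 = 6.994%.
Difference: 10.506 − 6.994 = 3.512 pp.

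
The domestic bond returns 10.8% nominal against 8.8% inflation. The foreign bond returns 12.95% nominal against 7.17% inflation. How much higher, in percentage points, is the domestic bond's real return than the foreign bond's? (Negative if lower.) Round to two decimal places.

The domestic bond real return: 1.108/1.088 − 1 = 1.838%.
The foreign bond real return: 1.1295/1.0717 − 1 = 5.393%.
Difference: 1.838 − 5.393 = -3.555 pp.

-3.56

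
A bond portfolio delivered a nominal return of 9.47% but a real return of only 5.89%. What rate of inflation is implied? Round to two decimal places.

3.38%

From (1+r_nom) = (1+r_real)(1+π), we get 1+π = (1 + 9.47%)/(1 + 5.89%) = 1.0947/1.0589 ≈ 1.03381.
So π ≈ 3.3809%.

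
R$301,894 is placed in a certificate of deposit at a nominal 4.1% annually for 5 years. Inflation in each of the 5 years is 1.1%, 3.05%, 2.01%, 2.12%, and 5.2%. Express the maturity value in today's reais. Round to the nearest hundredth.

R$323,250.86

Nominal value at maturity: R$301,894 × (1 + 4.1%)^5 ≈ R$369,069.48.
Price-level factor over 5 years: 1.011 × 1.0305 × 1.0201 × 1.0212 × 1.052 ≈ 1.1417432303.
The maturity value deflated by that factor is the answer in today's purchasing power.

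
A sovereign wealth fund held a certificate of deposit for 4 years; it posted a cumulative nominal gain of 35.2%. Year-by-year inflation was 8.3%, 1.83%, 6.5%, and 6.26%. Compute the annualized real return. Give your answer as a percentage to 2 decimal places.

2.02%

Cumulative inflation factor: 1.083 × 1.0183 × 1.065 × 1.0626 ≈ 1.24803.
Nominal growth factor: 1.35200. Real growth factor = 1.35200 / 1.24803 ≈ 1.08331.
Annualized: 1.08331^(1/4) − 1 ≈ 0.02021.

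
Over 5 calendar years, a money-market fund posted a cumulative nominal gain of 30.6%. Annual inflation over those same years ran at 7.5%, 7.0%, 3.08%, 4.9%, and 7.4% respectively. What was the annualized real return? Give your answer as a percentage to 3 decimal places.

Cumulative inflation factor: 1.075 × 1.070 × 1.0308 × 1.049 × 1.074 ≈ 1.33582.
Nominal growth factor: 1.30600. Real growth factor = 1.30600 / 1.33582 ≈ 0.97768.
Annualized: 0.97768^(1/5) − 1 ≈ -0.00450.

-0.450%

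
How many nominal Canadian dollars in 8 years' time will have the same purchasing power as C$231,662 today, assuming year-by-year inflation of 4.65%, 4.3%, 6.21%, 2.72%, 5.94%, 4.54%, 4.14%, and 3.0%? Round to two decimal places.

Cumulative price-level factor: 1.0465 × 1.043 × 1.0621 × 1.0272 × 1.0594 × 1.0454 × 1.0414 × 1.030 ≈ 1.4146246553.
The nominal amount required is C$231,662 scaled up by that factor.

C$327,714.78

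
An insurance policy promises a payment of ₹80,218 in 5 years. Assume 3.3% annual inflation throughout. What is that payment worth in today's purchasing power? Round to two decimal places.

Price-level factor over 5 years: (1 + 3.3%)^5 ≈ 1.1762553387.
Purchasing power today: ₹80,218 divided by that factor.

₹68,197.78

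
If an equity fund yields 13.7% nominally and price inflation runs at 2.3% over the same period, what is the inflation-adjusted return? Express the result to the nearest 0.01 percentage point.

Real return via the Fisher equation: (1 + 13.7%)/(1 + 2.3%) − 1 = 1.137/1.023 − 1 ≈ 0.11144.

11.14%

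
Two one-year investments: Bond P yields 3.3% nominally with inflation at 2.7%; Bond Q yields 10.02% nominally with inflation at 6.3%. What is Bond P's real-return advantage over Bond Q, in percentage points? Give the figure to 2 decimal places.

Bond P real return: 1.033/1.027 − 1 = 0.584%.
Bond Q real return: 1.1002/1.063 − 1 = 3.500%.
Difference: 0.584 − 3.500 = -2.916 pp.

-2.92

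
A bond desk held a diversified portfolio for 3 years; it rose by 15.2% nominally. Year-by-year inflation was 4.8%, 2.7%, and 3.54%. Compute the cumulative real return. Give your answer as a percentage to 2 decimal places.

Cumulative inflation factor: 1.048 × 1.027 × 1.0354 ≈ 1.11440.
Nominal growth factor: 1.15200. Real growth factor = 1.15200 / 1.11440 ≈ 1.03374.
Total real return ≈ 3.3743%.

3.37%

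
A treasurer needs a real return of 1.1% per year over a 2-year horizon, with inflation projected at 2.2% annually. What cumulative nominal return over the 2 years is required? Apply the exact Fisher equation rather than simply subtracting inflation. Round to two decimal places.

Required annual nominal rate: (1+1.1%)(1+2.2%) − 1 = 3.3242%.
Cumulative over 2 years: (1 + 0.033242)^2 − 1 ≈ 0.06759.

6.76%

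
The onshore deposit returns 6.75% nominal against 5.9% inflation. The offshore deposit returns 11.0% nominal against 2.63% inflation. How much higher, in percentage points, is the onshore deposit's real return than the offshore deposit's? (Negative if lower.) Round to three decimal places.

-7.353

The onshore deposit real return: 1.0675/1.059 − 1 = 0.8026%.
The offshore deposit real return: 1.110/1.0263 − 1 = 8.1555%.
Difference: 0.8026 − 8.1555 = -7.3529 pp.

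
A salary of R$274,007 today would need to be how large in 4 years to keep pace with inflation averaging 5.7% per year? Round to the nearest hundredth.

R$342,027.96

Cumulative price-level factor: (1+5.7%)^4 ≈ 1.2482453280.
Multiplying R$274,007 by the price-level factor gives the future nominal sum.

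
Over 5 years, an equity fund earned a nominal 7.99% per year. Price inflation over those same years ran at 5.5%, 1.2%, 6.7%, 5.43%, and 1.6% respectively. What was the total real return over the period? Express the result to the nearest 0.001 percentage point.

Cumulative inflation factor: 1.055 × 1.012 × 1.067 × 1.0543 × 1.016 ≈ 1.22027.
Nominal growth factor: 1.46865. Real growth factor = 1.46865 / 1.22027 ≈ 1.20355.
Total real return ≈ 20.3545%.

20.355%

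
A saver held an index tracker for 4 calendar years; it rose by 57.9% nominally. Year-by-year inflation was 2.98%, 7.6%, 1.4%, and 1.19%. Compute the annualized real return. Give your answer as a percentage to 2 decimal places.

8.56%

Cumulative inflation factor: 1.0298 × 1.076 × 1.014 × 1.0119 ≈ 1.13695.
Nominal growth factor: 1.57900. Real growth factor = 1.57900 / 1.13695 ≈ 1.38881.
Annualized: 1.38881^(1/4) − 1 ≈ 0.08558.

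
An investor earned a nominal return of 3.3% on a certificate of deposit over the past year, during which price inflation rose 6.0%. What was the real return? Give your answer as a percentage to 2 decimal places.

Real return via the Fisher equation: (1 + 3.3%)/(1 + 6.0%) − 1 = 1.033/1.060 − 1 ≈ -0.02547.

-2.55%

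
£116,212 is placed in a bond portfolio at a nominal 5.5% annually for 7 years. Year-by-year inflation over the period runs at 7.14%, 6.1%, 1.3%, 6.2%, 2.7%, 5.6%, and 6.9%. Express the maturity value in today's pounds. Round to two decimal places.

Nominal value at maturity: £116,212 × (1 + 5.5%)^7 ≈ £169,051.17.
Price-level factor over 7 years: 1.0714 × 1.061 × 1.013 × 1.062 × 1.027 × 1.056 × 1.069 ≈ 1.4177937419.
Dividing the nominal maturity value by the price-level factor gives the value in today's money.

£119,235.38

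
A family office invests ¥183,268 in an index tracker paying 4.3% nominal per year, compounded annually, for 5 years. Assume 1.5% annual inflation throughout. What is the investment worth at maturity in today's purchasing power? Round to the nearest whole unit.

Nominal value at maturity: ¥183,268 × (1 + 4.3%)^5 ≈ ¥226,208.
Price-level factor over 5 years: (1 + 1.5%)^5 ≈ 1.0772840039.
Dividing the nominal maturity value by the price-level factor gives the value in today's money.

¥209,980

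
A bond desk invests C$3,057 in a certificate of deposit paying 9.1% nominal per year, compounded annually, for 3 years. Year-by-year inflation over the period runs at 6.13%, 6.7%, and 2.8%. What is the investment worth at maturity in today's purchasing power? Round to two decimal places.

C$3,410.15

Nominal value at maturity: C$3,057 × (1 + 9.1%)^3 ≈ C$3,969.81.
Price-level factor over 3 years: 1.0613 × 1.067 × 1.028 = 1.1641144988.
The maturity value deflated by that factor is the answer in today's purchasing power.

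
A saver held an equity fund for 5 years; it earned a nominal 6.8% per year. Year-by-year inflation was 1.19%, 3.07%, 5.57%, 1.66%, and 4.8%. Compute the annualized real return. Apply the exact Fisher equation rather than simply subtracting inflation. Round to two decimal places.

3.44%

Cumulative inflation factor: 1.0119 × 1.0307 × 1.0557 × 1.0166 × 1.048 ≈ 1.17306.
Nominal growth factor: 1.38949. Real growth factor = 1.38949 / 1.17306 ≈ 1.18450.
Annualized: 1.18450^(1/5) − 1 ≈ 0.03444.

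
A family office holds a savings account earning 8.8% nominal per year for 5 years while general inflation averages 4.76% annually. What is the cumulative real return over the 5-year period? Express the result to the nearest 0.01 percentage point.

The annual real rate is (1+8.8%)/(1+4.76%) − 1 = 3.8564%.
Compounded over 5 years: (1 + 0.038564)^5 − 1 ≈ 0.20828.

20.83%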